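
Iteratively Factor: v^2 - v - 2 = (v + 1)*(v - 2)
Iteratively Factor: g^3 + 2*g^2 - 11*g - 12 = (g - 3)*(g^2 + 5*g + 4) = (g - 3)*(g + 1)*(g + 4)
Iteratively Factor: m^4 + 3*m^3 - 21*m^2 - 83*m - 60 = (m + 3)*(m^3 - 21*m - 20) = (m + 3)*(m + 4)*(m^2 - 4*m - 5) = (m + 1)*(m + 3)*(m + 4)*(m - 5)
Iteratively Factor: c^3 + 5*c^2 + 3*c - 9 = (c + 3)*(c^2 + 2*c - 3) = (c - 1)*(c + 3)*(c + 3)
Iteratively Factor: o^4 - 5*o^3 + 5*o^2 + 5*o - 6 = (o - 2)*(o^3 - 3*o^2 - o + 3) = (o - 3)*(o - 2)*(o^2 - 1) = (o - 3)*(o - 2)*(o - 1)*(o + 1)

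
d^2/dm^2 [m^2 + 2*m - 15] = 2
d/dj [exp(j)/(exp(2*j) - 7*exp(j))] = -exp(j)/(exp(j) - 7)^2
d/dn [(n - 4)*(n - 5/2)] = 2*n - 13/2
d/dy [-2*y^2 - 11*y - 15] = -4*y - 11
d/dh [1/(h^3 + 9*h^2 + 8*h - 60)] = (-3*h^2 - 18*h - 8)/(h^3 + 9*h^2 + 8*h - 60)^2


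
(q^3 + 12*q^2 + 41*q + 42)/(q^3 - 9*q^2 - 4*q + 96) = (q^2 + 9*q + 14)/(q^2 - 12*q + 32)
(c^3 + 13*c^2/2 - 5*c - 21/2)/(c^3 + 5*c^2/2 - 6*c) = (c^2 + 8*c + 7)/(c*(c + 4))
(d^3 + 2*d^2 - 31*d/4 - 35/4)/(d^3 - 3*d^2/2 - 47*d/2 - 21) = (d - 5/2)/(d - 6)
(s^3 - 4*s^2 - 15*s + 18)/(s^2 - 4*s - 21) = (s^2 - 7*s + 6)/(s - 7)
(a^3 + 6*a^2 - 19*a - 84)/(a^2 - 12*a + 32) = (a^2 + 10*a + 21)/(a - 8)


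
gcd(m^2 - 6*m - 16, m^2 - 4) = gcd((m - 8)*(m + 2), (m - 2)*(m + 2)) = m + 2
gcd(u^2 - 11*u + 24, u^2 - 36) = 1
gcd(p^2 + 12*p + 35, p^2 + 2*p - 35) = p + 7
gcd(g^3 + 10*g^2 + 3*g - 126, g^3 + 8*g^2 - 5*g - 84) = g^2 + 4*g - 21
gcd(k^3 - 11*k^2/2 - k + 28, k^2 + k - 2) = k + 2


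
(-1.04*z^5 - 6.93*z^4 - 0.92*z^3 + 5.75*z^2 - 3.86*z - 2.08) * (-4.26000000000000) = 4.4304*z^5 + 29.5218*z^4 + 3.9192*z^3 - 24.495*z^2 + 16.4436*z + 8.8608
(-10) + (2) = -8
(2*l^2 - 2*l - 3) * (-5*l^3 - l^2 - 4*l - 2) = -10*l^5 + 8*l^4 + 9*l^3 + 7*l^2 + 16*l + 6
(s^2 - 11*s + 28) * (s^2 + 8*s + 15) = s^4 - 3*s^3 - 45*s^2 + 59*s + 420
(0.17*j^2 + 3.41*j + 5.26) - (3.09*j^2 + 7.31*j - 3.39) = -2.92*j^2 - 3.9*j + 8.65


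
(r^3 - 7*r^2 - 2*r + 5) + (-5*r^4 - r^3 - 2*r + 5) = -5*r^4 - 7*r^2 - 4*r + 10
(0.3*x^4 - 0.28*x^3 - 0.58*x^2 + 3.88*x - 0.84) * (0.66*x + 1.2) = 0.198*x^5 + 0.1752*x^4 - 0.7188*x^3 + 1.8648*x^2 + 4.1016*x - 1.008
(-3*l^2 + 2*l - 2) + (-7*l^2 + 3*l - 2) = -10*l^2 + 5*l - 4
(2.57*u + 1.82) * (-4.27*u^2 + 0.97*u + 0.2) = -10.9739*u^3 - 5.2785*u^2 + 2.2794*u + 0.364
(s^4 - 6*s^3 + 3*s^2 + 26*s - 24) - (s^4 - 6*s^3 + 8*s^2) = -5*s^2 + 26*s - 24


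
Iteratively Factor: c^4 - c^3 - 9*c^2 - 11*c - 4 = (c + 1)*(c^3 - 2*c^2 - 7*c - 4) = (c + 1)^2*(c^2 - 3*c - 4) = (c + 1)^3*(c - 4)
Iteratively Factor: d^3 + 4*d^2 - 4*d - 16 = (d - 2)*(d^2 + 6*d + 8) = (d - 2)*(d + 4)*(d + 2)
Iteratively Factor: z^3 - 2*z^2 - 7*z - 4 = (z + 1)*(z^2 - 3*z - 4) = (z - 4)*(z + 1)*(z + 1)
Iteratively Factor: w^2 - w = (w - 1)*(w)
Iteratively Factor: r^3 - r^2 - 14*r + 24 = (r - 3)*(r^2 + 2*r - 8) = (r - 3)*(r + 4)*(r - 2)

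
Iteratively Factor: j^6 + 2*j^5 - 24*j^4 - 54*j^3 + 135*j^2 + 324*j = (j - 4)*(j^5 + 6*j^4 - 54*j^2 - 81*j) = (j - 4)*(j + 3)*(j^4 + 3*j^3 - 9*j^2 - 27*j) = (j - 4)*(j - 3)*(j + 3)*(j^3 + 6*j^2 + 9*j) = (j - 4)*(j - 3)*(j + 3)^2*(j^2 + 3*j) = j*(j - 4)*(j - 3)*(j + 3)^2*(j + 3)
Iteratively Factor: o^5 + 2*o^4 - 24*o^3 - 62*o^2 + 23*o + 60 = (o + 3)*(o^4 - o^3 - 21*o^2 + o + 20) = (o + 3)*(o + 4)*(o^3 - 5*o^2 - o + 5) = (o + 1)*(o + 3)*(o + 4)*(o^2 - 6*o + 5) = (o - 1)*(o + 1)*(o + 3)*(o + 4)*(o - 5)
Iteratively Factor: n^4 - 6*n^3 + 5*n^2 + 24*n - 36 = (n - 2)*(n^3 - 4*n^2 - 3*n + 18) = (n - 3)*(n - 2)*(n^2 - n - 6) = (n - 3)^2*(n - 2)*(n + 2)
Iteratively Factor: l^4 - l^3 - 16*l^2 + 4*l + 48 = (l + 2)*(l^3 - 3*l^2 - 10*l + 24) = (l + 2)*(l + 3)*(l^2 - 6*l + 8) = (l - 4)*(l + 2)*(l + 3)*(l - 2)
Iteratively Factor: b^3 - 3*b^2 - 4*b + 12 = (b + 2)*(b^2 - 5*b + 6) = (b - 3)*(b + 2)*(b - 2)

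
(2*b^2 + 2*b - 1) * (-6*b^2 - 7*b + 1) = -12*b^4 - 26*b^3 - 6*b^2 + 9*b - 1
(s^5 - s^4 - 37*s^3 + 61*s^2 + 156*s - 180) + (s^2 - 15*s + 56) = s^5 - s^4 - 37*s^3 + 62*s^2 + 141*s - 124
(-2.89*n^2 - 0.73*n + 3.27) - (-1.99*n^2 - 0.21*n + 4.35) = -0.9*n^2 - 0.52*n - 1.08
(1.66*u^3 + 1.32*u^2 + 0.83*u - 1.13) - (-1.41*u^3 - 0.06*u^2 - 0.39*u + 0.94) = 3.07*u^3 + 1.38*u^2 + 1.22*u - 2.07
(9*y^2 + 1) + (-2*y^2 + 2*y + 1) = 7*y^2 + 2*y + 2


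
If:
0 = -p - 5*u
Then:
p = -5*u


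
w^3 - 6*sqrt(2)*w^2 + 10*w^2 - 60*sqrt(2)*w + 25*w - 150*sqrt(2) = (w + 5)^2*(w - 6*sqrt(2))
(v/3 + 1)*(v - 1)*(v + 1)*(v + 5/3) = v^4/3 + 14*v^3/9 + 4*v^2/3 - 14*v/9 - 5/3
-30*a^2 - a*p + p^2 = (-6*a + p)*(5*a + p)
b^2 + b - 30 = (b - 5)*(b + 6)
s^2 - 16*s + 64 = (s - 8)^2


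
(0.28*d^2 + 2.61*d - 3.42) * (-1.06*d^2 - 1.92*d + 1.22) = -0.2968*d^4 - 3.3042*d^3 - 1.0444*d^2 + 9.7506*d - 4.1724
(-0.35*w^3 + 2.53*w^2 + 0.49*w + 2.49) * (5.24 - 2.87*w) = 1.0045*w^4 - 9.0951*w^3 + 11.8509*w^2 - 4.5787*w + 13.0476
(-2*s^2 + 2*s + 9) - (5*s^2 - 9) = -7*s^2 + 2*s + 18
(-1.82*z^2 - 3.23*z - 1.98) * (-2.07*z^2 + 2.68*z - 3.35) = 3.7674*z^4 + 1.8085*z^3 + 1.5392*z^2 + 5.5141*z + 6.633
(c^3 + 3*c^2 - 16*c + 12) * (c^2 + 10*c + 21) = c^5 + 13*c^4 + 35*c^3 - 85*c^2 - 216*c + 252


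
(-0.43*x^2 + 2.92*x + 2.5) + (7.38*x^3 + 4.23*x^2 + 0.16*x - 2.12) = 7.38*x^3 + 3.8*x^2 + 3.08*x + 0.38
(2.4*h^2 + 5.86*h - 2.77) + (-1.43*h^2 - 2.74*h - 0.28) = 0.97*h^2 + 3.12*h - 3.05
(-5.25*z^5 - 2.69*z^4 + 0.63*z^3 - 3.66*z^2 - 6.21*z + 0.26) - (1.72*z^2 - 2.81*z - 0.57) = -5.25*z^5 - 2.69*z^4 + 0.63*z^3 - 5.38*z^2 - 3.4*z + 0.83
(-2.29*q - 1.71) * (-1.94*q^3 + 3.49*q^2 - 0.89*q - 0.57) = 4.4426*q^4 - 4.6747*q^3 - 3.9298*q^2 + 2.8272*q + 0.9747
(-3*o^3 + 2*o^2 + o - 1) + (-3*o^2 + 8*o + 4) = -3*o^3 - o^2 + 9*o + 3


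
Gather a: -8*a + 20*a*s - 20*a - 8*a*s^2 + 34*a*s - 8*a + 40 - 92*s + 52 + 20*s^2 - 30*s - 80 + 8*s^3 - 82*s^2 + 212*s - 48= a*(-8*s^2 + 54*s - 36) + 8*s^3 - 62*s^2 + 90*s - 36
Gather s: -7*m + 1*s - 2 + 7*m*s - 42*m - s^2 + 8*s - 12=-49*m - s^2 + s*(7*m + 9) - 14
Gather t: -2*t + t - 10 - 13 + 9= -t - 14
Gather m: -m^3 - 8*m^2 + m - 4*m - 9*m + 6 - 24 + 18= -m^3 - 8*m^2 - 12*m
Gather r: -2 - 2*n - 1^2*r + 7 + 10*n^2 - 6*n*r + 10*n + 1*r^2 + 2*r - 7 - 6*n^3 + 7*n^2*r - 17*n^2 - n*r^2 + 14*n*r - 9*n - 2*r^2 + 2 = -6*n^3 - 7*n^2 - n + r^2*(-n - 1) + r*(7*n^2 + 8*n + 1)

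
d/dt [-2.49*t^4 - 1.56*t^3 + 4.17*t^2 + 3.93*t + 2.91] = -9.96*t^3 - 4.68*t^2 + 8.34*t + 3.93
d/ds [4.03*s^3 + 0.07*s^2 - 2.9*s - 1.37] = 12.09*s^2 + 0.14*s - 2.9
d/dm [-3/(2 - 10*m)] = -15/(2*(5*m - 1)^2)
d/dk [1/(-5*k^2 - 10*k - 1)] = 10*(k + 1)/(5*k^2 + 10*k + 1)^2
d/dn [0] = 0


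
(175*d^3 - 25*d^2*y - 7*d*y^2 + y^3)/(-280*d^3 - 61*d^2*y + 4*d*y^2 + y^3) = (35*d^2 - 12*d*y + y^2)/(-56*d^2 - d*y + y^2)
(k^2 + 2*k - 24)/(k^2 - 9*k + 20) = (k + 6)/(k - 5)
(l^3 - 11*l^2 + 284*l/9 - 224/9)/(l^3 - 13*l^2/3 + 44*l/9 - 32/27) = 3*(l - 7)/(3*l - 1)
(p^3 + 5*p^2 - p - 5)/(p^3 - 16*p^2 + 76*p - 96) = (p^3 + 5*p^2 - p - 5)/(p^3 - 16*p^2 + 76*p - 96)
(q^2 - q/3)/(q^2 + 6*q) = (q - 1/3)/(q + 6)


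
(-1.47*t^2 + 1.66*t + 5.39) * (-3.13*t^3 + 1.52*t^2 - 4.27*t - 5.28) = 4.6011*t^5 - 7.4302*t^4 - 8.0706*t^3 + 8.8662*t^2 - 31.7801*t - 28.4592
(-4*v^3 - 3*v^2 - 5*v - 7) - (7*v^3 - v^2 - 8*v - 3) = -11*v^3 - 2*v^2 + 3*v - 4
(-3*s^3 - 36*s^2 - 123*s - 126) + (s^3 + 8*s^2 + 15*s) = -2*s^3 - 28*s^2 - 108*s - 126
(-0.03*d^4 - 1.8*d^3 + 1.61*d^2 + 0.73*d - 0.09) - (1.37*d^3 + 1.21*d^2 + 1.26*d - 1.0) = -0.03*d^4 - 3.17*d^3 + 0.4*d^2 - 0.53*d + 0.91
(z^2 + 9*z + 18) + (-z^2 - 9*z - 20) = -2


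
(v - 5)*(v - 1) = v^2 - 6*v + 5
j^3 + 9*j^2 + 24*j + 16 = (j + 1)*(j + 4)^2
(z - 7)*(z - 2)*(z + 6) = z^3 - 3*z^2 - 40*z + 84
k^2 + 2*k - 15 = (k - 3)*(k + 5)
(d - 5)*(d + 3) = d^2 - 2*d - 15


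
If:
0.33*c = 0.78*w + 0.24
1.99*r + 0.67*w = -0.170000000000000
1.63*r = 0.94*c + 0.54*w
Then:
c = 0.14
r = -0.00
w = -0.25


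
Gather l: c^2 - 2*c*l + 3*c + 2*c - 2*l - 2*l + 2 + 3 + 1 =c^2 + 5*c + l*(-2*c - 4) + 6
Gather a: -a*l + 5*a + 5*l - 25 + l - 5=a*(5 - l) + 6*l - 30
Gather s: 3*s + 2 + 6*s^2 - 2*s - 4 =6*s^2 + s - 2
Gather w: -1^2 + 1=0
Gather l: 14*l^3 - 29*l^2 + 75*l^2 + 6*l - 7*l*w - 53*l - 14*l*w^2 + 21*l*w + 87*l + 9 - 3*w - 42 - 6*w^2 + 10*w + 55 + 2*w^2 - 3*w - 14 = 14*l^3 + 46*l^2 + l*(-14*w^2 + 14*w + 40) - 4*w^2 + 4*w + 8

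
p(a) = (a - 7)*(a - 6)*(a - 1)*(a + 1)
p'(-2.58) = -526.85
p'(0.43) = 41.37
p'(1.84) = 56.76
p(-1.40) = 59.67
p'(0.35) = 37.09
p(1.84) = 51.21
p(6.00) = 0.00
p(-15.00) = 103488.00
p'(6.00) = -35.00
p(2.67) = 88.37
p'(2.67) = 30.05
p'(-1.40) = -189.22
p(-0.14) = -42.98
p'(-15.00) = -23492.00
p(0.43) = -29.83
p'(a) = (a - 7)*(a - 6)*(a - 1) + (a - 7)*(a - 6)*(a + 1) + (a - 7)*(a - 1)*(a + 1) + (a - 6)*(a - 1)*(a + 1) = 4*a^3 - 39*a^2 + 82*a + 13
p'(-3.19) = -775.29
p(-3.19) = 859.31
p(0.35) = -32.97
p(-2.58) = 464.94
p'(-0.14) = 0.74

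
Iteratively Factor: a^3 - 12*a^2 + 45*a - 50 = (a - 5)*(a^2 - 7*a + 10) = (a - 5)*(a - 2)*(a - 5)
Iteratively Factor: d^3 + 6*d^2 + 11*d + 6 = (d + 1)*(d^2 + 5*d + 6) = (d + 1)*(d + 3)*(d + 2)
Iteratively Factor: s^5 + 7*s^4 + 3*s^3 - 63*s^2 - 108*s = (s + 3)*(s^4 + 4*s^3 - 9*s^2 - 36*s) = (s - 3)*(s + 3)*(s^3 + 7*s^2 + 12*s) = s*(s - 3)*(s + 3)*(s^2 + 7*s + 12) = s*(s - 3)*(s + 3)^2*(s + 4)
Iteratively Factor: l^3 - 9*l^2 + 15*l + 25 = (l + 1)*(l^2 - 10*l + 25) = (l - 5)*(l + 1)*(l - 5)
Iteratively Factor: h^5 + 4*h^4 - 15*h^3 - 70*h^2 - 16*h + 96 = (h - 4)*(h^4 + 8*h^3 + 17*h^2 - 2*h - 24) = (h - 4)*(h - 1)*(h^3 + 9*h^2 + 26*h + 24) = (h - 4)*(h - 1)*(h + 2)*(h^2 + 7*h + 12) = (h - 4)*(h - 1)*(h + 2)*(h + 4)*(h + 3)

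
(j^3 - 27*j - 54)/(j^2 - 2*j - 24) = (j^2 + 6*j + 9)/(j + 4)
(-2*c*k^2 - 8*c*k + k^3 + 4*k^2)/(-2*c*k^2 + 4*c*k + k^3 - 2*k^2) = (k + 4)/(k - 2)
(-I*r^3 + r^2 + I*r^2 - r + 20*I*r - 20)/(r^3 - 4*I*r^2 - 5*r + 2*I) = (-I*r^3 + r^2*(1 + I) + r*(-1 + 20*I) - 20)/(r^3 - 4*I*r^2 - 5*r + 2*I)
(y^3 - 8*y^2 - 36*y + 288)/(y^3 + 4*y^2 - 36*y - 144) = (y - 8)/(y + 4)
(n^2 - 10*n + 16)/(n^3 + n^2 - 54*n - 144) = (n - 2)/(n^2 + 9*n + 18)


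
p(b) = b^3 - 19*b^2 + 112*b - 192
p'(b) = 3*b^2 - 38*b + 112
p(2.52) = -14.41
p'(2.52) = 35.29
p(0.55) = -135.98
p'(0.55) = 92.01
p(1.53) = -61.54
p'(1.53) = 60.88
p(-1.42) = -392.21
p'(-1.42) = 172.01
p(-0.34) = -232.32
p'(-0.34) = 125.27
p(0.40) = -150.18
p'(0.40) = 97.28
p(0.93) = -103.47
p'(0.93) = 79.25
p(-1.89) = -478.30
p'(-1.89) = 194.54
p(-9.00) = -3468.00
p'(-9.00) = 697.00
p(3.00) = 0.00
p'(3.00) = 25.00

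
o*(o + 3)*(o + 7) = o^3 + 10*o^2 + 21*o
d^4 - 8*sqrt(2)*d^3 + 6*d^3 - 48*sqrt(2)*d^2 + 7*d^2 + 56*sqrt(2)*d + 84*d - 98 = (d - 1)*(d + 7)*(d - 7*sqrt(2))*(d - sqrt(2))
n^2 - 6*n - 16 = (n - 8)*(n + 2)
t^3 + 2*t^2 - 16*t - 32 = (t - 4)*(t + 2)*(t + 4)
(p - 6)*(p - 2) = p^2 - 8*p + 12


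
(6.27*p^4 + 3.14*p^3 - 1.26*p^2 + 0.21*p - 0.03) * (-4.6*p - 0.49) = -28.842*p^5 - 17.5163*p^4 + 4.2574*p^3 - 0.3486*p^2 + 0.0351*p + 0.0147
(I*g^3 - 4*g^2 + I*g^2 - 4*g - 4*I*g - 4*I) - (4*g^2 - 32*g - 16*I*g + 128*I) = I*g^3 - 8*g^2 + I*g^2 + 28*g + 12*I*g - 132*I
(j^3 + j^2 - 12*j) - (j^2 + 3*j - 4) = j^3 - 15*j + 4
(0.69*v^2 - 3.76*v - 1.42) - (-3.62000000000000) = 0.69*v^2 - 3.76*v + 2.2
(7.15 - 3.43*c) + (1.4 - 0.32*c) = 8.55 - 3.75*c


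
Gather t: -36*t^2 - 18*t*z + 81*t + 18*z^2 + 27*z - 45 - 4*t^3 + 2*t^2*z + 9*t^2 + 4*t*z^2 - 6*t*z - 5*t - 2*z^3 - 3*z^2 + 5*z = -4*t^3 + t^2*(2*z - 27) + t*(4*z^2 - 24*z + 76) - 2*z^3 + 15*z^2 + 32*z - 45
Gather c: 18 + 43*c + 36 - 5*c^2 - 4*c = -5*c^2 + 39*c + 54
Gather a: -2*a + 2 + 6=8 - 2*a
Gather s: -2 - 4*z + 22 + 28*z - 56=24*z - 36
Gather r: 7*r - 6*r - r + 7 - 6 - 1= 0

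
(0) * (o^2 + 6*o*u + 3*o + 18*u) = 0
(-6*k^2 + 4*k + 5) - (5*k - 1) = -6*k^2 - k + 6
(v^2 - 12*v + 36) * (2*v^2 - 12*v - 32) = 2*v^4 - 36*v^3 + 184*v^2 - 48*v - 1152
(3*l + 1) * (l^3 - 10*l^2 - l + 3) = 3*l^4 - 29*l^3 - 13*l^2 + 8*l + 3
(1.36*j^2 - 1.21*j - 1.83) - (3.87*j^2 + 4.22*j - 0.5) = -2.51*j^2 - 5.43*j - 1.33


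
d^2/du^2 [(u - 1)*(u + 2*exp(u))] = 2*u*exp(u) + 2*exp(u) + 2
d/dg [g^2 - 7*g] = 2*g - 7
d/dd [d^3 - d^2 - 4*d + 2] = 3*d^2 - 2*d - 4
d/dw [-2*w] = -2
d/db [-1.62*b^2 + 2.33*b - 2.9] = 2.33 - 3.24*b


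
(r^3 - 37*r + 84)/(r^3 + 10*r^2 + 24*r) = (r^3 - 37*r + 84)/(r*(r^2 + 10*r + 24))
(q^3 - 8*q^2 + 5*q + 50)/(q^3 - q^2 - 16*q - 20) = (q - 5)/(q + 2)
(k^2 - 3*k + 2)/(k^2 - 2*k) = (k - 1)/k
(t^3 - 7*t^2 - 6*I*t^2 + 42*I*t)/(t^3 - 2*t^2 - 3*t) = (-t^2 + 7*t + 6*I*t - 42*I)/(-t^2 + 2*t + 3)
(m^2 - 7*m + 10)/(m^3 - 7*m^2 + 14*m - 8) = (m - 5)/(m^2 - 5*m + 4)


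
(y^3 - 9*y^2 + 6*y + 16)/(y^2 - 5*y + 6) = (y^2 - 7*y - 8)/(y - 3)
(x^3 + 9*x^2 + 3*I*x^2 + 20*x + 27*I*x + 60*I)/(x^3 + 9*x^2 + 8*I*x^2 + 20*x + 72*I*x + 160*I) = (x + 3*I)/(x + 8*I)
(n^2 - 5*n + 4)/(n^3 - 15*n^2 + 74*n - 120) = (n - 1)/(n^2 - 11*n + 30)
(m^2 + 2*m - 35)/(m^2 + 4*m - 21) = (m - 5)/(m - 3)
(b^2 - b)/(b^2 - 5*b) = (b - 1)/(b - 5)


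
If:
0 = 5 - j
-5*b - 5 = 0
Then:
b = -1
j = 5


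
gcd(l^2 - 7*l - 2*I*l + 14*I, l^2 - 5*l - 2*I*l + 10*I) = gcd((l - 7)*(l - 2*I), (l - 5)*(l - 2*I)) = l - 2*I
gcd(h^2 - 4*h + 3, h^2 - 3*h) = h - 3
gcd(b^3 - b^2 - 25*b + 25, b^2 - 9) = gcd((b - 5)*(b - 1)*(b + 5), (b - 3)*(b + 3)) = 1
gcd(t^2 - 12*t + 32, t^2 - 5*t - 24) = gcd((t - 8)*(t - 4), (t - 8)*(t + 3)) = t - 8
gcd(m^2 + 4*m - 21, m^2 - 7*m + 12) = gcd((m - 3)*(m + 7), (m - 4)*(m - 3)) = m - 3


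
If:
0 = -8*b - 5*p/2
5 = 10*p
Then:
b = -5/32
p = 1/2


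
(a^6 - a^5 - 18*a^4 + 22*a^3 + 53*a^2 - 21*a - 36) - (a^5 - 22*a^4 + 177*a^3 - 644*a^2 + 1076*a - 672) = a^6 - 2*a^5 + 4*a^4 - 155*a^3 + 697*a^2 - 1097*a + 636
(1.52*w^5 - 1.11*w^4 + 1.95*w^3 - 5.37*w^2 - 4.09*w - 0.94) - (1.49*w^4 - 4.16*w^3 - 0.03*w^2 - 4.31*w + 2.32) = 1.52*w^5 - 2.6*w^4 + 6.11*w^3 - 5.34*w^2 + 0.22*w - 3.26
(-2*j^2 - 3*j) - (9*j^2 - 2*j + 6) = -11*j^2 - j - 6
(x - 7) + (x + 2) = 2*x - 5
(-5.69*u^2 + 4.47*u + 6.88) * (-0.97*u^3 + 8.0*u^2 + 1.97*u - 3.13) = 5.5193*u^5 - 49.8559*u^4 + 17.8771*u^3 + 81.6556*u^2 - 0.4375*u - 21.5344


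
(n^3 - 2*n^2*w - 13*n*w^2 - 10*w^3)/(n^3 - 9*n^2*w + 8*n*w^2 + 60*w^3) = (-n - w)/(-n + 6*w)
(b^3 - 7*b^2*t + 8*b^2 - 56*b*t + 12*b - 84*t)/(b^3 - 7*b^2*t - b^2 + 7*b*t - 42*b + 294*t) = (b + 2)/(b - 7)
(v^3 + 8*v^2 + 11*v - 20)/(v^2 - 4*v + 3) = (v^2 + 9*v + 20)/(v - 3)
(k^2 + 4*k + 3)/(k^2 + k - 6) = (k + 1)/(k - 2)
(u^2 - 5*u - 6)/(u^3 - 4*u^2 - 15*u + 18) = (u + 1)/(u^2 + 2*u - 3)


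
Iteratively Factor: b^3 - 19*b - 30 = (b + 2)*(b^2 - 2*b - 15) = (b - 5)*(b + 2)*(b + 3)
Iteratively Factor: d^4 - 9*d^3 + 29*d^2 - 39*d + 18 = (d - 2)*(d^3 - 7*d^2 + 15*d - 9) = (d - 2)*(d - 1)*(d^2 - 6*d + 9) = (d - 3)*(d - 2)*(d - 1)*(d - 3)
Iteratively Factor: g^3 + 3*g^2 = (g)*(g^2 + 3*g) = g*(g + 3)*(g)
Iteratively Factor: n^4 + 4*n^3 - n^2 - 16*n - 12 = (n + 3)*(n^3 + n^2 - 4*n - 4) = (n + 1)*(n + 3)*(n^2 - 4) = (n + 1)*(n + 2)*(n + 3)*(n - 2)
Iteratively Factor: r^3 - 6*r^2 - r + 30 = (r - 3)*(r^2 - 3*r - 10) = (r - 5)*(r - 3)*(r + 2)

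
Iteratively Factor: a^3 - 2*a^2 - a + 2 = (a - 1)*(a^2 - a - 2) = (a - 2)*(a - 1)*(a + 1)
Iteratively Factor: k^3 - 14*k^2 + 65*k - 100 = (k - 4)*(k^2 - 10*k + 25) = (k - 5)*(k - 4)*(k - 5)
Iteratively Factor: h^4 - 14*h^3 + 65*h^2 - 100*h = (h - 5)*(h^3 - 9*h^2 + 20*h) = h*(h - 5)*(h^2 - 9*h + 20) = h*(h - 5)*(h - 4)*(h - 5)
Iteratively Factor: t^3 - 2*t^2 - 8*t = (t + 2)*(t^2 - 4*t) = t*(t + 2)*(t - 4)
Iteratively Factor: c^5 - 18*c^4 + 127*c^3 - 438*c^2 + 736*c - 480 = (c - 5)*(c^4 - 13*c^3 + 62*c^2 - 128*c + 96) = (c - 5)*(c - 4)*(c^3 - 9*c^2 + 26*c - 24) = (c - 5)*(c - 4)*(c - 2)*(c^2 - 7*c + 12) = (c - 5)*(c - 4)^2*(c - 2)*(c - 3)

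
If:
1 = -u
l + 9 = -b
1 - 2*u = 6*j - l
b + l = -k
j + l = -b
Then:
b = -60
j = 9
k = 9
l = 51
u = -1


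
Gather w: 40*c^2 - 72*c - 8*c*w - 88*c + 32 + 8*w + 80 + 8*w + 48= 40*c^2 - 160*c + w*(16 - 8*c) + 160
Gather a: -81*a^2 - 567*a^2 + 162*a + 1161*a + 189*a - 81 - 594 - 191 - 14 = -648*a^2 + 1512*a - 880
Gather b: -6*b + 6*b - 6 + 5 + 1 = 0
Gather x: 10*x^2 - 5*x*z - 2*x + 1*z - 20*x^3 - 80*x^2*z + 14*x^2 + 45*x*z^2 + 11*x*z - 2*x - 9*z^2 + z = -20*x^3 + x^2*(24 - 80*z) + x*(45*z^2 + 6*z - 4) - 9*z^2 + 2*z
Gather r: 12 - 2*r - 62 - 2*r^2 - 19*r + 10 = -2*r^2 - 21*r - 40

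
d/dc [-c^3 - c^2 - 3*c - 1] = -3*c^2 - 2*c - 3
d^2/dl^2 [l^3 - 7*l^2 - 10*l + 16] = 6*l - 14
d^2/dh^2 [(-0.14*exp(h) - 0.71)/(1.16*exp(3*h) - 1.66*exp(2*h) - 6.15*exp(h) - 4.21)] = (-0.753536*exp(6*h) - 7.789632*exp(5*h) + 10.658112*exp(4*h) - 5.15451600000001*exp(3*h) - 47.08095*exp(2*h) - 3.381541*exp(h) + 15.901591)*exp(h)/(1.560896*exp(9*h) - 6.701088*exp(8*h) - 15.236832*exp(7*h) + 49.485416*exp(6*h) + 129.422136*exp(5*h) - 42.954438*exp(4*h) - 428.807847*exp(3*h) - 565.964193*exp(2*h) - 327.009645*exp(h) - 74.618461)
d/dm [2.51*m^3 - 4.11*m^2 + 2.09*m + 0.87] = 7.53*m^2 - 8.22*m + 2.09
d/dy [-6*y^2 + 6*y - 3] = 6 - 12*y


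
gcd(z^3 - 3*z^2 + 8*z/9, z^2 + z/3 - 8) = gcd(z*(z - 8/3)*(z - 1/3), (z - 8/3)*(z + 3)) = z - 8/3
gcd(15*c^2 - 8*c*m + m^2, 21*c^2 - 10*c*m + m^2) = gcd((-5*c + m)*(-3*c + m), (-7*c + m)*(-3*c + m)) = 3*c - m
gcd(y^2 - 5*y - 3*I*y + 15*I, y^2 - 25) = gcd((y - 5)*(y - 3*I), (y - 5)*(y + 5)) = y - 5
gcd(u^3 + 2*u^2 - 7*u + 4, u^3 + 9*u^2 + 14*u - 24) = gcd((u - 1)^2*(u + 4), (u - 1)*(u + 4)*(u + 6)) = u^2 + 3*u - 4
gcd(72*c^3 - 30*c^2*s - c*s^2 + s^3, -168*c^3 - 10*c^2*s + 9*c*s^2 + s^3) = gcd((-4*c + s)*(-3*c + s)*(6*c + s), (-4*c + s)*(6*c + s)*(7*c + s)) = -24*c^2 + 2*c*s + s^2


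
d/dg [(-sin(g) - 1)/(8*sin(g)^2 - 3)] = (8*sin(g)^2 + 16*sin(g) + 3)*cos(g)/(8*sin(g)^2 - 3)^2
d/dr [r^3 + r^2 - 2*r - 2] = 3*r^2 + 2*r - 2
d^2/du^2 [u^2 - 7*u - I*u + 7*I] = 2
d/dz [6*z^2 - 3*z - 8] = 12*z - 3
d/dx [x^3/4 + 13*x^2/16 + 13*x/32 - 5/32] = 3*x^2/4 + 13*x/8 + 13/32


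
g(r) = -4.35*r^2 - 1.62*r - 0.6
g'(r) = -8.7*r - 1.62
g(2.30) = -27.34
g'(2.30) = -21.63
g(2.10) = -23.19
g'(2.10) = -19.89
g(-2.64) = -26.64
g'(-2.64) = 21.35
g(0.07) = -0.73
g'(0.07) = -2.23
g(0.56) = -2.87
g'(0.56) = -6.49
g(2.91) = -42.15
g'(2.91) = -26.94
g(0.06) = -0.71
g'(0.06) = -2.14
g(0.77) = -4.43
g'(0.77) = -8.32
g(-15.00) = -955.05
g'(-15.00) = 128.88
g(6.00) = -166.92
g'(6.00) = -53.82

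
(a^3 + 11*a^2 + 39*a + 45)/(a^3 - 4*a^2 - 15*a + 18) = (a^2 + 8*a + 15)/(a^2 - 7*a + 6)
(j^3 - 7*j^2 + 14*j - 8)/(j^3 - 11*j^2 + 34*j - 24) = (j - 2)/(j - 6)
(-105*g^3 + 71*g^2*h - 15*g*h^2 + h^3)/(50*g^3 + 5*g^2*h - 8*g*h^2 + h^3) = (-21*g^2 + 10*g*h - h^2)/(10*g^2 + 3*g*h - h^2)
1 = 1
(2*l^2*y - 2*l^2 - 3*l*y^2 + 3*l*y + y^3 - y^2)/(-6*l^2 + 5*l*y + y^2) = (-2*l*y + 2*l + y^2 - y)/(6*l + y)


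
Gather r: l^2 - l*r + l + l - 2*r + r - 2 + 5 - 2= l^2 + 2*l + r*(-l - 1) + 1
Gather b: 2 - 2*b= 2 - 2*b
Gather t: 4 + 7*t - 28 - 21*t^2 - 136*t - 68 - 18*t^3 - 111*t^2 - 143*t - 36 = -18*t^3 - 132*t^2 - 272*t - 128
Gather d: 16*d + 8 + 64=16*d + 72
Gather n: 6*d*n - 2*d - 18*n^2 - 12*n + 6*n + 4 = -2*d - 18*n^2 + n*(6*d - 6) + 4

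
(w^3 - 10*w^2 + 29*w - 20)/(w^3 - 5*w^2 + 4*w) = (w - 5)/w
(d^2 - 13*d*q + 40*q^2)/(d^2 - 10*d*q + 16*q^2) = (-d + 5*q)/(-d + 2*q)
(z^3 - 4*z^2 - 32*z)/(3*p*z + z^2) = (z^2 - 4*z - 32)/(3*p + z)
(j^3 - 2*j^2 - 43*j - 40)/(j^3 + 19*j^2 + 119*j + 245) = (j^2 - 7*j - 8)/(j^2 + 14*j + 49)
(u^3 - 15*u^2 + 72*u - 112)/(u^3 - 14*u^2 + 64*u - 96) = (u - 7)/(u - 6)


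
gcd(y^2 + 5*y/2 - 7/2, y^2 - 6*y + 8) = 1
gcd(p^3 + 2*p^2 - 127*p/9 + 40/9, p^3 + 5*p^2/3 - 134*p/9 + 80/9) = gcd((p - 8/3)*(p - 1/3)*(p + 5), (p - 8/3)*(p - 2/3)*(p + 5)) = p^2 + 7*p/3 - 40/3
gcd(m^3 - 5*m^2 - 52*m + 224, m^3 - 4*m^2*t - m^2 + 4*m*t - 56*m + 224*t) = m^2 - m - 56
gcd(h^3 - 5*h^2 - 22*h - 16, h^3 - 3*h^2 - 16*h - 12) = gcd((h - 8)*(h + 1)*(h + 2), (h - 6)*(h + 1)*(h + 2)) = h^2 + 3*h + 2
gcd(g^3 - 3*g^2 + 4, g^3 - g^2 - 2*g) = g^2 - g - 2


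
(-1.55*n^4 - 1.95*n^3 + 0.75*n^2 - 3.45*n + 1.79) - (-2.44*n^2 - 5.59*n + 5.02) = -1.55*n^4 - 1.95*n^3 + 3.19*n^2 + 2.14*n - 3.23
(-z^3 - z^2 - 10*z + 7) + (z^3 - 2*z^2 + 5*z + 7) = -3*z^2 - 5*z + 14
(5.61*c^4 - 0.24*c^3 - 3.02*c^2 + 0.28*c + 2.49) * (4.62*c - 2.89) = 25.9182*c^5 - 17.3217*c^4 - 13.2588*c^3 + 10.0214*c^2 + 10.6946*c - 7.1961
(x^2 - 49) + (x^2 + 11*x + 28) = 2*x^2 + 11*x - 21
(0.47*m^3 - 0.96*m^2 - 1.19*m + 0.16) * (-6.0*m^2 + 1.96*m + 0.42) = -2.82*m^5 + 6.6812*m^4 + 5.4558*m^3 - 3.6956*m^2 - 0.1862*m + 0.0672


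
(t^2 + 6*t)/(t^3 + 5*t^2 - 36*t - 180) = t/(t^2 - t - 30)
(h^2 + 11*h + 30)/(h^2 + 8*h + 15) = (h + 6)/(h + 3)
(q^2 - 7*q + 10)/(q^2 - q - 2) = (q - 5)/(q + 1)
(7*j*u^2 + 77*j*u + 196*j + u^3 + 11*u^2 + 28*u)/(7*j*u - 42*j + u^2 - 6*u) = (u^2 + 11*u + 28)/(u - 6)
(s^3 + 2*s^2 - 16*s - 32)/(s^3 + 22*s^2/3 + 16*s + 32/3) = 3*(s - 4)/(3*s + 4)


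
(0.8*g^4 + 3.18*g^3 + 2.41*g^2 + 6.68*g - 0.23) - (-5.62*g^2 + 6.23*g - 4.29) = 0.8*g^4 + 3.18*g^3 + 8.03*g^2 + 0.449999999999999*g + 4.06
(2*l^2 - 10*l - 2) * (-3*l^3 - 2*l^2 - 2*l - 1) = -6*l^5 + 26*l^4 + 22*l^3 + 22*l^2 + 14*l + 2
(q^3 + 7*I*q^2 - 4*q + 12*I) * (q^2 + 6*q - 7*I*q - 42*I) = q^5 + 6*q^4 + 45*q^3 + 270*q^2 + 40*I*q^2 + 84*q + 240*I*q + 504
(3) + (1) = 4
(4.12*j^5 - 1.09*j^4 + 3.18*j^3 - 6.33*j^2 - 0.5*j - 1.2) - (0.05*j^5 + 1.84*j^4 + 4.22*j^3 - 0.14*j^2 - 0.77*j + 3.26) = 4.07*j^5 - 2.93*j^4 - 1.04*j^3 - 6.19*j^2 + 0.27*j - 4.46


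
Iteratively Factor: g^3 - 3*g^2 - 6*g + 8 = (g - 1)*(g^2 - 2*g - 8) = (g - 1)*(g + 2)*(g - 4)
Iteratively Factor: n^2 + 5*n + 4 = (n + 4)*(n + 1)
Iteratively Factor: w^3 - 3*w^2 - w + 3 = (w - 1)*(w^2 - 2*w - 3) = (w - 1)*(w + 1)*(w - 3)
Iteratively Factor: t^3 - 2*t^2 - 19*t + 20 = (t + 4)*(t^2 - 6*t + 5) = (t - 1)*(t + 4)*(t - 5)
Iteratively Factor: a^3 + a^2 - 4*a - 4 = (a - 2)*(a^2 + 3*a + 2) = (a - 2)*(a + 1)*(a + 2)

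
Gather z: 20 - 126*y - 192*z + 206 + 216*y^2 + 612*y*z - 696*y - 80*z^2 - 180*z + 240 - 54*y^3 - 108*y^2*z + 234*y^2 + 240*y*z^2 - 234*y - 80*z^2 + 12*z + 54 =-54*y^3 + 450*y^2 - 1056*y + z^2*(240*y - 160) + z*(-108*y^2 + 612*y - 360) + 520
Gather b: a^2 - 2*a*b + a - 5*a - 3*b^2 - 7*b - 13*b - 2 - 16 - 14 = a^2 - 4*a - 3*b^2 + b*(-2*a - 20) - 32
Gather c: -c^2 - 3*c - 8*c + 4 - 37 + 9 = -c^2 - 11*c - 24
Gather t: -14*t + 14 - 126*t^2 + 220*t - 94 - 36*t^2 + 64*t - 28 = -162*t^2 + 270*t - 108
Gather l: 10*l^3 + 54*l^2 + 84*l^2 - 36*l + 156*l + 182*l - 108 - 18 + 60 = 10*l^3 + 138*l^2 + 302*l - 66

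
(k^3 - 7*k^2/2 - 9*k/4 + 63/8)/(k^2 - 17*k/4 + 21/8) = (4*k^2 - 9)/(4*k - 3)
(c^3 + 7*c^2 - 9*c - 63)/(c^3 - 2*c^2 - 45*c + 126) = (c + 3)/(c - 6)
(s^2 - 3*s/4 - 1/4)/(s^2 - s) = (s + 1/4)/s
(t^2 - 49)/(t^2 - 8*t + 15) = (t^2 - 49)/(t^2 - 8*t + 15)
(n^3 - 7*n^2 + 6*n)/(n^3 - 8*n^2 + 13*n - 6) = n/(n - 1)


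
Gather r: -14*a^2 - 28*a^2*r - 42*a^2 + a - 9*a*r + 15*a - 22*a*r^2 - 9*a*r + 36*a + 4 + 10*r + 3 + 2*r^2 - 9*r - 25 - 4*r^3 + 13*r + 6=-56*a^2 + 52*a - 4*r^3 + r^2*(2 - 22*a) + r*(-28*a^2 - 18*a + 14) - 12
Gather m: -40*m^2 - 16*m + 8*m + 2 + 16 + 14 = -40*m^2 - 8*m + 32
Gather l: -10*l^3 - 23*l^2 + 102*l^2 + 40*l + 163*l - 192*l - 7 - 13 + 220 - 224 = -10*l^3 + 79*l^2 + 11*l - 24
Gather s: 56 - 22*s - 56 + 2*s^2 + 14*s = 2*s^2 - 8*s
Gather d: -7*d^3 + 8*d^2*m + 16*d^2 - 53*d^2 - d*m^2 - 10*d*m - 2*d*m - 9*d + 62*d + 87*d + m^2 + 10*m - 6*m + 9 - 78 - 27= -7*d^3 + d^2*(8*m - 37) + d*(-m^2 - 12*m + 140) + m^2 + 4*m - 96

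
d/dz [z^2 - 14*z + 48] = 2*z - 14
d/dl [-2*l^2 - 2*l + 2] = -4*l - 2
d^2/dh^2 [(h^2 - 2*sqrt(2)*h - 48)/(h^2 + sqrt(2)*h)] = 6*(-sqrt(2)*h^3 - 48*h^2 - 48*sqrt(2)*h - 32)/(h^3*(h^3 + 3*sqrt(2)*h^2 + 6*h + 2*sqrt(2)))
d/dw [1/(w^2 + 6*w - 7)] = 2*(-w - 3)/(w^2 + 6*w - 7)^2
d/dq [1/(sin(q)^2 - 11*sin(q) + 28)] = (11 - 2*sin(q))*cos(q)/(sin(q)^2 - 11*sin(q) + 28)^2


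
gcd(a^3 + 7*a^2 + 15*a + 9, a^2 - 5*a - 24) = a + 3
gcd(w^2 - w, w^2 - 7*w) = w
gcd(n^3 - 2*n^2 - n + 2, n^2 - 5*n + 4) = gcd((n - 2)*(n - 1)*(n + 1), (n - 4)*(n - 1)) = n - 1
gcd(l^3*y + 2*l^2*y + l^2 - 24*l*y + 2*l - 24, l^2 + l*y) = 1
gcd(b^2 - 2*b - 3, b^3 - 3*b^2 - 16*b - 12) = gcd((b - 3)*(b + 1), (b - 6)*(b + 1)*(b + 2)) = b + 1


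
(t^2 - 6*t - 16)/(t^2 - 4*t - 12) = (t - 8)/(t - 6)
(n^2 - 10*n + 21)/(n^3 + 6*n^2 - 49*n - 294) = (n - 3)/(n^2 + 13*n + 42)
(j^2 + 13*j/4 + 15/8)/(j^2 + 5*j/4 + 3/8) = (2*j + 5)/(2*j + 1)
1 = 1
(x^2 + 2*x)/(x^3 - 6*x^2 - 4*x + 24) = x/(x^2 - 8*x + 12)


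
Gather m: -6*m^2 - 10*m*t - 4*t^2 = -6*m^2 - 10*m*t - 4*t^2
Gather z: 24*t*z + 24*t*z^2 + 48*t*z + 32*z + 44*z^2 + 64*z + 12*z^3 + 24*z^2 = 12*z^3 + z^2*(24*t + 68) + z*(72*t + 96)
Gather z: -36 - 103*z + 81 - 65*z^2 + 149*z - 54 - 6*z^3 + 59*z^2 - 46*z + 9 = -6*z^3 - 6*z^2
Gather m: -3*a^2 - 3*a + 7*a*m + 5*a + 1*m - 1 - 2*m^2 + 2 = -3*a^2 + 2*a - 2*m^2 + m*(7*a + 1) + 1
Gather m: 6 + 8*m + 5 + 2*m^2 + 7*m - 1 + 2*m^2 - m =4*m^2 + 14*m + 10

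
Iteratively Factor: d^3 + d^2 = (d)*(d^2 + d) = d*(d + 1)*(d)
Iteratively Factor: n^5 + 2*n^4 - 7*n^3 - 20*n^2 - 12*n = (n + 2)*(n^4 - 7*n^2 - 6*n) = (n + 1)*(n + 2)*(n^3 - n^2 - 6*n) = (n + 1)*(n + 2)^2*(n^2 - 3*n) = n*(n + 1)*(n + 2)^2*(n - 3)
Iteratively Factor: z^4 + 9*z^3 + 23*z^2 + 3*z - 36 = (z + 3)*(z^3 + 6*z^2 + 5*z - 12) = (z - 1)*(z + 3)*(z^2 + 7*z + 12) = (z - 1)*(z + 3)*(z + 4)*(z + 3)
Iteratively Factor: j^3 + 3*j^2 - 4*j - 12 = (j - 2)*(j^2 + 5*j + 6) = (j - 2)*(j + 2)*(j + 3)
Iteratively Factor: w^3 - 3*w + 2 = (w - 1)*(w^2 + w - 2) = (w - 1)*(w + 2)*(w - 1)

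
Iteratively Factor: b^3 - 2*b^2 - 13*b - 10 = (b - 5)*(b^2 + 3*b + 2) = (b - 5)*(b + 1)*(b + 2)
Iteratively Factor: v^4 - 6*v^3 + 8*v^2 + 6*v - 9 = (v + 1)*(v^3 - 7*v^2 + 15*v - 9) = (v - 3)*(v + 1)*(v^2 - 4*v + 3) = (v - 3)^2*(v + 1)*(v - 1)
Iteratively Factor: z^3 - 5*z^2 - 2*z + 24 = (z - 3)*(z^2 - 2*z - 8) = (z - 3)*(z + 2)*(z - 4)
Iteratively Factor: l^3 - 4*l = (l)*(l^2 - 4) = l*(l - 2)*(l + 2)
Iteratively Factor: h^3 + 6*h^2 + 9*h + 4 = (h + 1)*(h^2 + 5*h + 4) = (h + 1)*(h + 4)*(h + 1)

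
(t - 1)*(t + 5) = t^2 + 4*t - 5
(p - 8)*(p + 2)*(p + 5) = p^3 - p^2 - 46*p - 80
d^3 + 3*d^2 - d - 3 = (d - 1)*(d + 1)*(d + 3)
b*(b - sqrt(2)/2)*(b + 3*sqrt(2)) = b^3 + 5*sqrt(2)*b^2/2 - 3*b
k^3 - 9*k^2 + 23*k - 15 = (k - 5)*(k - 3)*(k - 1)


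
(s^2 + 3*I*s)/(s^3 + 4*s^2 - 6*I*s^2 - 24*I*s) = (s + 3*I)/(s^2 + s*(4 - 6*I) - 24*I)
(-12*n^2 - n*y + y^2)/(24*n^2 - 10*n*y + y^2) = (3*n + y)/(-6*n + y)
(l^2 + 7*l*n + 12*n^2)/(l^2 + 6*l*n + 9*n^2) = (l + 4*n)/(l + 3*n)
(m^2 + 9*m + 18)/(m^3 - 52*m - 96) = (m + 3)/(m^2 - 6*m - 16)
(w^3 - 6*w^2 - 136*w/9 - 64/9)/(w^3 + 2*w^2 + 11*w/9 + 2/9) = (3*w^2 - 20*w - 32)/(3*w^2 + 4*w + 1)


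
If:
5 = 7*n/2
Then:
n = 10/7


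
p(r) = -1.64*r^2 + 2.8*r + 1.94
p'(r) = 2.8 - 3.28*r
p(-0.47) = 0.26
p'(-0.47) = 4.34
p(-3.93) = -34.39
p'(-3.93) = 15.69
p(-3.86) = -33.30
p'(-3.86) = 15.46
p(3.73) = -10.43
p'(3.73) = -9.43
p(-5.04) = -53.83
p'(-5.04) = 19.33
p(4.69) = -21.00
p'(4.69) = -12.58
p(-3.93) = -34.39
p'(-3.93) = 15.69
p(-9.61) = -176.43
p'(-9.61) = 34.32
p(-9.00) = -156.10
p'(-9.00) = 32.32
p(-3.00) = -21.22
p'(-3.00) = 12.64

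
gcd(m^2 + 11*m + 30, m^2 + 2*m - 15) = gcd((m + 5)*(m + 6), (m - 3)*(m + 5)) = m + 5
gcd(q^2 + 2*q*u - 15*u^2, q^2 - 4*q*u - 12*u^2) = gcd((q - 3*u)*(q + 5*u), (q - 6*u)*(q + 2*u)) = 1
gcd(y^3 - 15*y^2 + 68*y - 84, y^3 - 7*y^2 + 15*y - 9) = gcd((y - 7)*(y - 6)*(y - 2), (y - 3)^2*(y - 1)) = 1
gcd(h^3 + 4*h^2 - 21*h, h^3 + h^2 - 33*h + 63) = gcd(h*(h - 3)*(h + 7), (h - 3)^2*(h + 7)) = h^2 + 4*h - 21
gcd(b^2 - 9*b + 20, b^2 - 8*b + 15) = b - 5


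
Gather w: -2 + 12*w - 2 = 12*w - 4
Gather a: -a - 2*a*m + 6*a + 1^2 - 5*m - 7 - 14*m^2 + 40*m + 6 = a*(5 - 2*m) - 14*m^2 + 35*m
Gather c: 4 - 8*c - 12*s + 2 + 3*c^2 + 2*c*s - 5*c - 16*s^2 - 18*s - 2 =3*c^2 + c*(2*s - 13) - 16*s^2 - 30*s + 4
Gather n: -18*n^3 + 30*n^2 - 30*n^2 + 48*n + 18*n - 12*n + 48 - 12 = -18*n^3 + 54*n + 36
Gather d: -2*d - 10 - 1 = -2*d - 11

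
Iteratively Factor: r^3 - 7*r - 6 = (r + 2)*(r^2 - 2*r - 3) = (r + 1)*(r + 2)*(r - 3)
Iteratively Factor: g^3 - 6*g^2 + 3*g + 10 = (g + 1)*(g^2 - 7*g + 10) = (g - 2)*(g + 1)*(g - 5)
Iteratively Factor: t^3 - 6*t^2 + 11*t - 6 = (t - 3)*(t^2 - 3*t + 2) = (t - 3)*(t - 2)*(t - 1)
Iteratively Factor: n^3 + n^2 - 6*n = (n + 3)*(n^2 - 2*n) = n*(n + 3)*(n - 2)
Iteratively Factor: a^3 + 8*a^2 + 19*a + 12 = (a + 1)*(a^2 + 7*a + 12) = (a + 1)*(a + 4)*(a + 3)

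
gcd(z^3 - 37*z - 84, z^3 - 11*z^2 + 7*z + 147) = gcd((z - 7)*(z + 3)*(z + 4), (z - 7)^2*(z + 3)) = z^2 - 4*z - 21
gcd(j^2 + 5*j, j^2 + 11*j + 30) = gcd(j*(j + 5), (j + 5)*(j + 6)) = j + 5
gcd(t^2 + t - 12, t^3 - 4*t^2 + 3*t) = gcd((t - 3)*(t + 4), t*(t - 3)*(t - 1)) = t - 3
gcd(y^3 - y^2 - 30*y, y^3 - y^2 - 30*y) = y^3 - y^2 - 30*y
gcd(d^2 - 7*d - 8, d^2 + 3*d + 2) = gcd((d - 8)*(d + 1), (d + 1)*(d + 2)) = d + 1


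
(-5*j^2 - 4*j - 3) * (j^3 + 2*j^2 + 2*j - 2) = -5*j^5 - 14*j^4 - 21*j^3 - 4*j^2 + 2*j + 6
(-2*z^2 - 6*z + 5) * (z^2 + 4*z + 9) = -2*z^4 - 14*z^3 - 37*z^2 - 34*z + 45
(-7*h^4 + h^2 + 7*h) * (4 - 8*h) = 56*h^5 - 28*h^4 - 8*h^3 - 52*h^2 + 28*h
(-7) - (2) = -9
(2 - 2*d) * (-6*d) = 12*d^2 - 12*d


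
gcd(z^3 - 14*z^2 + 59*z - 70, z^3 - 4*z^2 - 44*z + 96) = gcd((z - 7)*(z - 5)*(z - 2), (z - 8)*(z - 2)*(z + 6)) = z - 2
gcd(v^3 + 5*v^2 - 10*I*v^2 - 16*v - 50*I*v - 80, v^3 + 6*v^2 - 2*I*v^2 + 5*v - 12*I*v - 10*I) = v^2 + v*(5 - 2*I) - 10*I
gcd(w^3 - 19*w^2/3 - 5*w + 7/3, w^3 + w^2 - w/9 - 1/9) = w^2 + 2*w/3 - 1/3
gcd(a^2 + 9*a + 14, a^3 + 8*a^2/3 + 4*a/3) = a + 2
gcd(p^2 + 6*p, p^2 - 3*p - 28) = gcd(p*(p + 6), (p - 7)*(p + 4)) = 1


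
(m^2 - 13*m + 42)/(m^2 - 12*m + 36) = (m - 7)/(m - 6)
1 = 1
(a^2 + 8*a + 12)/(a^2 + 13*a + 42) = (a + 2)/(a + 7)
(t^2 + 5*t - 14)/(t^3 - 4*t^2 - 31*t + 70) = (t + 7)/(t^2 - 2*t - 35)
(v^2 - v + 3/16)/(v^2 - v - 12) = (-v^2 + v - 3/16)/(-v^2 + v + 12)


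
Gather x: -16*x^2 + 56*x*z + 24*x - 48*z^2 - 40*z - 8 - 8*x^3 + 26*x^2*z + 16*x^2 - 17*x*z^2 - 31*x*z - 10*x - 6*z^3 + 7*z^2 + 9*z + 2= -8*x^3 + 26*x^2*z + x*(-17*z^2 + 25*z + 14) - 6*z^3 - 41*z^2 - 31*z - 6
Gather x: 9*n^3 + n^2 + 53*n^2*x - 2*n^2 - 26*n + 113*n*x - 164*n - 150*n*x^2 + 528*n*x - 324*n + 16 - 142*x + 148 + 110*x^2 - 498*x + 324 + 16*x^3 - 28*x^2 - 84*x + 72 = 9*n^3 - n^2 - 514*n + 16*x^3 + x^2*(82 - 150*n) + x*(53*n^2 + 641*n - 724) + 560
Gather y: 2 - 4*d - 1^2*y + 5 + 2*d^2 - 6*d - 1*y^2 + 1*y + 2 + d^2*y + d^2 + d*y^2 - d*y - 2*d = 3*d^2 - 12*d + y^2*(d - 1) + y*(d^2 - d) + 9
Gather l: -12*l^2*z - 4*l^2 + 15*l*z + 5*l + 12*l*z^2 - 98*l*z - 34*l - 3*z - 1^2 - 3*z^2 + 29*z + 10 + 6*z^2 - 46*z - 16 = l^2*(-12*z - 4) + l*(12*z^2 - 83*z - 29) + 3*z^2 - 20*z - 7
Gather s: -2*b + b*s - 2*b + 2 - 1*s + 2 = -4*b + s*(b - 1) + 4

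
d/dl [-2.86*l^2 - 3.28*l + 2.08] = -5.72*l - 3.28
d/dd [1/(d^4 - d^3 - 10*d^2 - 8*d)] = (-4*d^3 + 3*d^2 + 20*d + 8)/(d^2*(-d^3 + d^2 + 10*d + 8)^2)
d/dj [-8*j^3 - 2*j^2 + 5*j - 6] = -24*j^2 - 4*j + 5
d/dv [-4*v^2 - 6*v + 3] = -8*v - 6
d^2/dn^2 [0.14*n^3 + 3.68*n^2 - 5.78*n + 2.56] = 0.84*n + 7.36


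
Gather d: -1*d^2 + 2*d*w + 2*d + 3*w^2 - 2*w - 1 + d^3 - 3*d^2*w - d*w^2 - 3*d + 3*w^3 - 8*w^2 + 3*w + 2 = d^3 + d^2*(-3*w - 1) + d*(-w^2 + 2*w - 1) + 3*w^3 - 5*w^2 + w + 1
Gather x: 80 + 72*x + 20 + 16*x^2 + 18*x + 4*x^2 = 20*x^2 + 90*x + 100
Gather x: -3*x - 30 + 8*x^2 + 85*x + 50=8*x^2 + 82*x + 20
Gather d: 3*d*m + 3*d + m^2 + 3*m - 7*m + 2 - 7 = d*(3*m + 3) + m^2 - 4*m - 5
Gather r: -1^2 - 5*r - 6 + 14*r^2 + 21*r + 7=14*r^2 + 16*r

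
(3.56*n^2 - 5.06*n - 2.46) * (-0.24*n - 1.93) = -0.8544*n^3 - 5.6564*n^2 + 10.3562*n + 4.7478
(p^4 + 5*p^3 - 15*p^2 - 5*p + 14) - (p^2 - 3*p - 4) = p^4 + 5*p^3 - 16*p^2 - 2*p + 18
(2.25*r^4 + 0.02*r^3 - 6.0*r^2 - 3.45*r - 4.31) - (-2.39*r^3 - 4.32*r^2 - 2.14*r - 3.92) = 2.25*r^4 + 2.41*r^3 - 1.68*r^2 - 1.31*r - 0.39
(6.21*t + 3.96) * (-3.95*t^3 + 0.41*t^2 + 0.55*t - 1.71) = -24.5295*t^4 - 13.0959*t^3 + 5.0391*t^2 - 8.4411*t - 6.7716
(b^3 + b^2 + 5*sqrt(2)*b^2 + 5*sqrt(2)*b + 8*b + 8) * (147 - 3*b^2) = -3*b^5 - 15*sqrt(2)*b^4 - 3*b^4 - 15*sqrt(2)*b^3 + 123*b^3 + 123*b^2 + 735*sqrt(2)*b^2 + 735*sqrt(2)*b + 1176*b + 1176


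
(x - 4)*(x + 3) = x^2 - x - 12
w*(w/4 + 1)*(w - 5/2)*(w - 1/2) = w^4/4 + w^3/4 - 43*w^2/16 + 5*w/4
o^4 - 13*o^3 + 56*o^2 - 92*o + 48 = (o - 6)*(o - 4)*(o - 2)*(o - 1)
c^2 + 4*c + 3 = (c + 1)*(c + 3)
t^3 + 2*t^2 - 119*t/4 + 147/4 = (t - 7/2)*(t - 3/2)*(t + 7)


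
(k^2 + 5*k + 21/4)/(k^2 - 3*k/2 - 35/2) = (k + 3/2)/(k - 5)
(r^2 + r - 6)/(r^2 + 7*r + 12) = (r - 2)/(r + 4)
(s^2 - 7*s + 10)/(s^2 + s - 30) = (s - 2)/(s + 6)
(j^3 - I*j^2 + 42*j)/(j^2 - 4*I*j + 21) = j*(j + 6*I)/(j + 3*I)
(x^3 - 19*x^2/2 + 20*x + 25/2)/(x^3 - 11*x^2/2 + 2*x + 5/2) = (x - 5)/(x - 1)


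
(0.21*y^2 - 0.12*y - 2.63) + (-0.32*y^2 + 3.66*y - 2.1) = -0.11*y^2 + 3.54*y - 4.73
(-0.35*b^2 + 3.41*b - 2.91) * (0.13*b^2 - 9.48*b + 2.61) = -0.0455*b^4 + 3.7613*b^3 - 33.6186*b^2 + 36.4869*b - 7.5951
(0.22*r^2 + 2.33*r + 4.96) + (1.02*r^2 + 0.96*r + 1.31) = 1.24*r^2 + 3.29*r + 6.27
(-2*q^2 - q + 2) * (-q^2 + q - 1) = 2*q^4 - q^3 - q^2 + 3*q - 2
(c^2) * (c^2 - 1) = c^4 - c^2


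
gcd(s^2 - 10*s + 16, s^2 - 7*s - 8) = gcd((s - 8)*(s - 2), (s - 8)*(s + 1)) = s - 8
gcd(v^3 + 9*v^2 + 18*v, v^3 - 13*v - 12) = v + 3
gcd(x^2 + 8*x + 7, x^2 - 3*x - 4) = x + 1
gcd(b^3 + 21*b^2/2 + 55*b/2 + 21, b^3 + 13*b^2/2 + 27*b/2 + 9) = b^2 + 7*b/2 + 3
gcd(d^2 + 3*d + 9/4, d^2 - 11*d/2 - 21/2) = d + 3/2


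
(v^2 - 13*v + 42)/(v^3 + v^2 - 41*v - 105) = (v - 6)/(v^2 + 8*v + 15)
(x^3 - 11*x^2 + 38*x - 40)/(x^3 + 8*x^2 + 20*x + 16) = (x^3 - 11*x^2 + 38*x - 40)/(x^3 + 8*x^2 + 20*x + 16)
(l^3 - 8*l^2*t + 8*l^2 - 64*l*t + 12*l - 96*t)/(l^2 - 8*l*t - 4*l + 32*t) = (l^2 + 8*l + 12)/(l - 4)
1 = 1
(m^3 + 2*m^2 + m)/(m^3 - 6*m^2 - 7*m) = (m + 1)/(m - 7)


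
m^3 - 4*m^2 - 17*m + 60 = (m - 5)*(m - 3)*(m + 4)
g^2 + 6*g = g*(g + 6)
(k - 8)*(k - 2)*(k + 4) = k^3 - 6*k^2 - 24*k + 64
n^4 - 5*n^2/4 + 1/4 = (n - 1)*(n - 1/2)*(n + 1/2)*(n + 1)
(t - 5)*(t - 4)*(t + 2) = t^3 - 7*t^2 + 2*t + 40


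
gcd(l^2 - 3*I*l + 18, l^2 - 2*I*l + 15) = l + 3*I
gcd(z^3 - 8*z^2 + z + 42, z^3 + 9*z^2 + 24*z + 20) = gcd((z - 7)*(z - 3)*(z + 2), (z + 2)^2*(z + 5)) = z + 2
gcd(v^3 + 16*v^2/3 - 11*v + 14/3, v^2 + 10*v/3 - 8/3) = v - 2/3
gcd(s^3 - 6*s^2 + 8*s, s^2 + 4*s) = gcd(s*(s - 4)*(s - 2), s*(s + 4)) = s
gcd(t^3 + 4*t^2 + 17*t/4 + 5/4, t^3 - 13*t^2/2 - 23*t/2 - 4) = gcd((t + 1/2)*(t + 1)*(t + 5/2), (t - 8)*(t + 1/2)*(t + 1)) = t^2 + 3*t/2 + 1/2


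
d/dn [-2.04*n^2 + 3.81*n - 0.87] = 3.81 - 4.08*n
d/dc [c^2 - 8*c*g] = 2*c - 8*g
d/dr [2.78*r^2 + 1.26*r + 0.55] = 5.56*r + 1.26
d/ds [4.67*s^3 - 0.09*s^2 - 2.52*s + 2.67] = 14.01*s^2 - 0.18*s - 2.52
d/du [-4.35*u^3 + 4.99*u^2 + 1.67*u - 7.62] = -13.05*u^2 + 9.98*u + 1.67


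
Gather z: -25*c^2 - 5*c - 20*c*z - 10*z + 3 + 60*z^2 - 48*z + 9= -25*c^2 - 5*c + 60*z^2 + z*(-20*c - 58) + 12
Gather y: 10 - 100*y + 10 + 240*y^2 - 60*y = 240*y^2 - 160*y + 20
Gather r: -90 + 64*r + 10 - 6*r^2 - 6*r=-6*r^2 + 58*r - 80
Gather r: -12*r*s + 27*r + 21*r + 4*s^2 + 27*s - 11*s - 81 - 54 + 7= r*(48 - 12*s) + 4*s^2 + 16*s - 128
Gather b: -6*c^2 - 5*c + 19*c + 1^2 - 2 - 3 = -6*c^2 + 14*c - 4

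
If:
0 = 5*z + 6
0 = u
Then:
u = 0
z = -6/5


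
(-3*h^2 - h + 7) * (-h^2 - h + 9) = 3*h^4 + 4*h^3 - 33*h^2 - 16*h + 63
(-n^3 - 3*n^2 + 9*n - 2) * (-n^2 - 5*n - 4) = n^5 + 8*n^4 + 10*n^3 - 31*n^2 - 26*n + 8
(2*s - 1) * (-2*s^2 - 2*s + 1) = -4*s^3 - 2*s^2 + 4*s - 1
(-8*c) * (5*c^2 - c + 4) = -40*c^3 + 8*c^2 - 32*c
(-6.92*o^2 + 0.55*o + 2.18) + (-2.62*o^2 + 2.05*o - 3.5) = -9.54*o^2 + 2.6*o - 1.32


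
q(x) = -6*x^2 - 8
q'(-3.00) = 36.00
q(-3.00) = -62.00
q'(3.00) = -36.00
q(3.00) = -62.00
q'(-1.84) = 22.08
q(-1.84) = -28.31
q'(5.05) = -60.60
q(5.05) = -161.02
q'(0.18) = -2.16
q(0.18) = -8.19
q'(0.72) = -8.64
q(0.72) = -11.11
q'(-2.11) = 25.32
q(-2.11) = -34.71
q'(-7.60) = 91.20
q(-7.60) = -354.56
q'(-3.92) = 47.04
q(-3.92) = -100.20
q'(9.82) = -117.84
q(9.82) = -586.59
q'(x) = -12*x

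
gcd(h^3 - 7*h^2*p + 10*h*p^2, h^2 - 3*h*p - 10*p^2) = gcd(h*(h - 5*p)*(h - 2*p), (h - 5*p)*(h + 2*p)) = -h + 5*p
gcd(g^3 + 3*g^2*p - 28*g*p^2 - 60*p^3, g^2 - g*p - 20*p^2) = -g + 5*p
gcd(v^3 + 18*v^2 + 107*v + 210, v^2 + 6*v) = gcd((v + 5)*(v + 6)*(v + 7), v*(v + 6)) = v + 6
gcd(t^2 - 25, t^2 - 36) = 1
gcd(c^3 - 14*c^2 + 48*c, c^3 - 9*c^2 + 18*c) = c^2 - 6*c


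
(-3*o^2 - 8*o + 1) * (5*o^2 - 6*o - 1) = -15*o^4 - 22*o^3 + 56*o^2 + 2*o - 1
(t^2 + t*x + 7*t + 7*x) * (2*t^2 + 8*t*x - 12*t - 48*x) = 2*t^4 + 10*t^3*x + 2*t^3 + 8*t^2*x^2 + 10*t^2*x - 84*t^2 + 8*t*x^2 - 420*t*x - 336*x^2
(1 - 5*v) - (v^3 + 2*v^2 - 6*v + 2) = -v^3 - 2*v^2 + v - 1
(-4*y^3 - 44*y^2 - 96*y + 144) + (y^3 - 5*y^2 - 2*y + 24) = -3*y^3 - 49*y^2 - 98*y + 168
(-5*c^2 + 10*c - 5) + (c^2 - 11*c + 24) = -4*c^2 - c + 19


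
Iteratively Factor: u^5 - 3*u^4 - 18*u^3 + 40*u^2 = (u - 2)*(u^4 - u^3 - 20*u^2) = (u - 2)*(u + 4)*(u^3 - 5*u^2) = u*(u - 2)*(u + 4)*(u^2 - 5*u) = u*(u - 5)*(u - 2)*(u + 4)*(u)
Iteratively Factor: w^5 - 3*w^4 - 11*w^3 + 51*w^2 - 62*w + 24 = (w + 4)*(w^4 - 7*w^3 + 17*w^2 - 17*w + 6) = (w - 2)*(w + 4)*(w^3 - 5*w^2 + 7*w - 3) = (w - 3)*(w - 2)*(w + 4)*(w^2 - 2*w + 1) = (w - 3)*(w - 2)*(w - 1)*(w + 4)*(w - 1)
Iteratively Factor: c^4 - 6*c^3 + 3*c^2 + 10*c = (c + 1)*(c^3 - 7*c^2 + 10*c) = c*(c + 1)*(c^2 - 7*c + 10) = c*(c - 2)*(c + 1)*(c - 5)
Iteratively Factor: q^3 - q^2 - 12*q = (q - 4)*(q^2 + 3*q) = (q - 4)*(q + 3)*(q)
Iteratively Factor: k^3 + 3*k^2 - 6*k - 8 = (k - 2)*(k^2 + 5*k + 4) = (k - 2)*(k + 1)*(k + 4)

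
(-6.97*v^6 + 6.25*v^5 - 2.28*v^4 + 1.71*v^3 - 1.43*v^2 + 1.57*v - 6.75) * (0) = 0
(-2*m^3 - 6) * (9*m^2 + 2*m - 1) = -18*m^5 - 4*m^4 + 2*m^3 - 54*m^2 - 12*m + 6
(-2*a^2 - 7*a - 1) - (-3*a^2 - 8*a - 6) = a^2 + a + 5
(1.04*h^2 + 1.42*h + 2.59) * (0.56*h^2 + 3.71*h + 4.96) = 0.5824*h^4 + 4.6536*h^3 + 11.877*h^2 + 16.6521*h + 12.8464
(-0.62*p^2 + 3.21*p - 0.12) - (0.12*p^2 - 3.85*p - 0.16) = -0.74*p^2 + 7.06*p + 0.04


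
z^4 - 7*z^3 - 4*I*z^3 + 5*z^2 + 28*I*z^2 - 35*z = z*(z - 7)*(z - 5*I)*(z + I)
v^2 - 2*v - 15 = (v - 5)*(v + 3)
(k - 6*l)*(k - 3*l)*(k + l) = k^3 - 8*k^2*l + 9*k*l^2 + 18*l^3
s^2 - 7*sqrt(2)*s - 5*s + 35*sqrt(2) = (s - 5)*(s - 7*sqrt(2))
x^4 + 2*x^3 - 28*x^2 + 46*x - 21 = (x - 3)*(x - 1)^2*(x + 7)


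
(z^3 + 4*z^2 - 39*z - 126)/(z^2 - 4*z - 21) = (z^2 + z - 42)/(z - 7)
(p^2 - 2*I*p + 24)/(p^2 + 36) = (p + 4*I)/(p + 6*I)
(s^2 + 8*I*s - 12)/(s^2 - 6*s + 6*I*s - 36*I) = (s + 2*I)/(s - 6)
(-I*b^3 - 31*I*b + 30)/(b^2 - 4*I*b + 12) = (-I*b^2 + 6*b + 5*I)/(b + 2*I)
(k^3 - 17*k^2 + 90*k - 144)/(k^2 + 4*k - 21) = (k^2 - 14*k + 48)/(k + 7)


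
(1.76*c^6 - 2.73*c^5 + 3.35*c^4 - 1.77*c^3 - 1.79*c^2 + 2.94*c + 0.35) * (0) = 0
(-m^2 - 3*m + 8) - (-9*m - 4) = -m^2 + 6*m + 12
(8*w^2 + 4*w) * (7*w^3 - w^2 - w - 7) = 56*w^5 + 20*w^4 - 12*w^3 - 60*w^2 - 28*w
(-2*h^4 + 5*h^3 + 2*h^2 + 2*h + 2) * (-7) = 14*h^4 - 35*h^3 - 14*h^2 - 14*h - 14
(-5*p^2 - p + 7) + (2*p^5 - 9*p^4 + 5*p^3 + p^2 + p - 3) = 2*p^5 - 9*p^4 + 5*p^3 - 4*p^2 + 4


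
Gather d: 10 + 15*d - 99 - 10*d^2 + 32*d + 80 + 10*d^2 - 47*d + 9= 0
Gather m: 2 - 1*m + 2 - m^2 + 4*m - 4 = -m^2 + 3*m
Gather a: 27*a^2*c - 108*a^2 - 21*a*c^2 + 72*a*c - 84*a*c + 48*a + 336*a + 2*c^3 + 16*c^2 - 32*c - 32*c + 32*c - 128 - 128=a^2*(27*c - 108) + a*(-21*c^2 - 12*c + 384) + 2*c^3 + 16*c^2 - 32*c - 256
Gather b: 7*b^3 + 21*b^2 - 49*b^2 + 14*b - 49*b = 7*b^3 - 28*b^2 - 35*b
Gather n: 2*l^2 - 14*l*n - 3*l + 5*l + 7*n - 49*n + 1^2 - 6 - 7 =2*l^2 + 2*l + n*(-14*l - 42) - 12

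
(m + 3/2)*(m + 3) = m^2 + 9*m/2 + 9/2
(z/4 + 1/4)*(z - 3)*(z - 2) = z^3/4 - z^2 + z/4 + 3/2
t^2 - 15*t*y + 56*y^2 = (t - 8*y)*(t - 7*y)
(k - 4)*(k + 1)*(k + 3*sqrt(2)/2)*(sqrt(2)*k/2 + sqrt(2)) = sqrt(2)*k^4/2 - sqrt(2)*k^3/2 + 3*k^3/2 - 5*sqrt(2)*k^2 - 3*k^2/2 - 15*k - 4*sqrt(2)*k - 12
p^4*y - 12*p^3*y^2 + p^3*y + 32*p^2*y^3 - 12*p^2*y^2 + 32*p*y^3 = p*(p - 8*y)*(p - 4*y)*(p*y + y)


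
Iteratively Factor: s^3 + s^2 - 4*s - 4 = (s + 2)*(s^2 - s - 2) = (s + 1)*(s + 2)*(s - 2)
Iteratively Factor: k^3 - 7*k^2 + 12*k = (k - 3)*(k^2 - 4*k) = k*(k - 3)*(k - 4)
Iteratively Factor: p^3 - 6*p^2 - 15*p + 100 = (p - 5)*(p^2 - p - 20) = (p - 5)^2*(p + 4)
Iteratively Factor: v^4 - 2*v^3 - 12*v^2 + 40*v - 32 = (v - 2)*(v^3 - 12*v + 16) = (v - 2)^2*(v^2 + 2*v - 8) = (v - 2)^2*(v + 4)*(v - 2)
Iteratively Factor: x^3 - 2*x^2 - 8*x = (x - 4)*(x^2 + 2*x) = x*(x - 4)*(x + 2)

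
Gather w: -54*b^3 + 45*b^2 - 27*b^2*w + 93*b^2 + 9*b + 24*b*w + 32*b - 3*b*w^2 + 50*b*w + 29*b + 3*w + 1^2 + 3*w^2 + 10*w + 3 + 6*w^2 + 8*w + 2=-54*b^3 + 138*b^2 + 70*b + w^2*(9 - 3*b) + w*(-27*b^2 + 74*b + 21) + 6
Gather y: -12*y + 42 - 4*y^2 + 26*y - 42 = -4*y^2 + 14*y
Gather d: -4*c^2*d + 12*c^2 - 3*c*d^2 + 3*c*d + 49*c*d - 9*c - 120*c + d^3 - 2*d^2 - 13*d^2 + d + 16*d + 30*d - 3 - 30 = 12*c^2 - 129*c + d^3 + d^2*(-3*c - 15) + d*(-4*c^2 + 52*c + 47) - 33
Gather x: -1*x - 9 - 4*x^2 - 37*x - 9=-4*x^2 - 38*x - 18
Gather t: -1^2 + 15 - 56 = -42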